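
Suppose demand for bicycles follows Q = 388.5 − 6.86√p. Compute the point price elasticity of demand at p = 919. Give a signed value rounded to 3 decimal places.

-0.576

dQ/dp = −6.86/(2√p) = -0.113145. At p = 919, Q = 180.539.
Ed = (dQ/dp)·(p/Q) = (-0.113145) × (919/180.539) = -0.57594…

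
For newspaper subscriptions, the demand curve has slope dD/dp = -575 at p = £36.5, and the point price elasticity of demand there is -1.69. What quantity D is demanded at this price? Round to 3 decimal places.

12418.639

Ed = (dD/dp)·(p/D) ⇒ D = (dD/dp)·p/Ed = (-575)·36.5/(-1.69) = 12418.63905…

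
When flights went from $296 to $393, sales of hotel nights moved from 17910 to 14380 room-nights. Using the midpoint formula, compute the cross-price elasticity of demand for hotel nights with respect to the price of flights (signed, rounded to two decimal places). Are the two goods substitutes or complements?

-0.78; complements

%ΔQ_{hotel nights} = (14380 − 17910)/avg = -3530/16145 = -0.218643…
%ΔP_{flights} = (393 − 296)/avg = 97/344.5 = 0.281567…
E_cross = (-3530/16145) / (97/344.5) = -0.7765…
E_cross < 0 ⇒ the goods are complements.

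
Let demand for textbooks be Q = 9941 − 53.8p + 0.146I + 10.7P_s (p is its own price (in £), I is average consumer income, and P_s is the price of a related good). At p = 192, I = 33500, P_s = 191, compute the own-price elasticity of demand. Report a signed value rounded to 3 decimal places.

-1.578

At the given values, Q = 9941 − 53.8(192) + 0.146(33500) + 10.7(191) = 6546.1.
∂Q/∂p = −53.8.
E = (-53.8) × (192/6546.1) = -1.57797…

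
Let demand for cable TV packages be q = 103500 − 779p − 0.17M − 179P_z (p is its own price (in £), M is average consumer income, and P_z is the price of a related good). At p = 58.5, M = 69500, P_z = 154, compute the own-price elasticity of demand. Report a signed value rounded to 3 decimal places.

-2.457

At the given values, q = 103500 − 779(58.5) − 0.17(69500) − 179(154) = 18547.5.
∂q/∂p = −779.
E = (-779) × (58.5/18547.5) = -2.45701…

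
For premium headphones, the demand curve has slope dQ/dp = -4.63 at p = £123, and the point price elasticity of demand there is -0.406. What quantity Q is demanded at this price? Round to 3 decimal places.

1402.685

Ed = (dQ/dp)·(p/Q) ⇒ Q = (dQ/dp)·p/Ed = (-4.63)·123/(-0.406) = 1402.68472…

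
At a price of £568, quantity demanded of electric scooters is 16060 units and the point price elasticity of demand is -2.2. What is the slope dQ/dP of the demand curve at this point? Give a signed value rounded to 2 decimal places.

-62.20

Ed = (dQ/dP)·(P/Q) ⇒ dQ/dP = Ed·Q/P = (-2.2)·16060/568 = -62.2042…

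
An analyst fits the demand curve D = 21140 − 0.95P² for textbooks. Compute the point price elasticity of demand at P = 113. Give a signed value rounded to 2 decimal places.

dD/dP = −2·0.95·P = -214.7. At P = 113, D = 9009.45.
Ed = (dD/dP)·(P/D) = (-214.7) × (113/9009.45) = -2.6928…

-2.69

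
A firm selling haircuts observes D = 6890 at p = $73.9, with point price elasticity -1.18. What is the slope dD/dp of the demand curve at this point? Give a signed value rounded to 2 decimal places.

-110.02

Ed = (dD/dp)·(p/D) ⇒ dD/dp = Ed·D/p = (-1.18)·6890/73.9 = -110.0162…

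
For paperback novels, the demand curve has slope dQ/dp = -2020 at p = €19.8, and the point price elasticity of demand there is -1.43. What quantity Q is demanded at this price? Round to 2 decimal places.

27969.23

Ed = (dQ/dp)·(p/Q) ⇒ Q = (dQ/dp)·p/Ed = (-2020)·19.8/(-1.43) = 27969.2307…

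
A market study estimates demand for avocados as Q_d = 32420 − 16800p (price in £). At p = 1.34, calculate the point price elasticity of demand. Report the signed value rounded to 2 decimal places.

dQ_d/dp = −16800. At p = 1.34, Q_d = 32420 − 16800(1.34) = 9908.
Ed = (dQ_d/dp)·(p/Q_d) = −16800 × (1.34/9908) = -2.2721…

-2.27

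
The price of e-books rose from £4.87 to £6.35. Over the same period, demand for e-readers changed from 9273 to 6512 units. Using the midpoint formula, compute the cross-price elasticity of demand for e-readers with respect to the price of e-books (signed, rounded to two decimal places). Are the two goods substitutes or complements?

-1.33; complements

%ΔQ_{e-readers} = (6512 − 9273)/avg = -2761/7892.5 = -0.349825…
%ΔP_{e-books} = (6.35 − 4.87)/avg = 1.48/5.61 = 0.263814…
E_cross = (-2761/7892.5) / (1.48/5.61) = -1.3260…
E_cross < 0 ⇒ the goods are complements.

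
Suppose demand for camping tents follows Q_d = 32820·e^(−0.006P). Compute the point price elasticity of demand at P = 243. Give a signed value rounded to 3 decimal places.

-1.458

dQ_d/dP = −0.006·Q_d = -45.8235. At P = 243, Q_d = 7637.25.
Ed = (dQ_d/dP)·(P/Q_d) = (-45.8235) × (243/7637.25) = -1.458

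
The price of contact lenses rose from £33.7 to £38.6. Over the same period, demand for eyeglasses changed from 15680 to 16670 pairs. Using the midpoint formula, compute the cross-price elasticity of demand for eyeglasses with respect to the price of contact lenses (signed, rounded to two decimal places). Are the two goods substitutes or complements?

%ΔQ_{eyeglasses} = (16670 − 15680)/avg = 990/16175 = 0.061205…
%ΔP_{contact lenses} = (38.6 − 33.7)/avg = 4.9/36.15 = 0.135546…
E_cross = (990/16175) / (4.9/36.15) = 0.4515…
E_cross > 0 ⇒ the goods are substitutes.

0.45; substitutes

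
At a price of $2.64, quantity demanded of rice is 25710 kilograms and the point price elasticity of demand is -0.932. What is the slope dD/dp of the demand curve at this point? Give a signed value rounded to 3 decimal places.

-9076.409

Ed = (dD/dp)·(p/D) ⇒ dD/dp = Ed·D/p = (-0.932)·25710/2.64 = -9076.40909…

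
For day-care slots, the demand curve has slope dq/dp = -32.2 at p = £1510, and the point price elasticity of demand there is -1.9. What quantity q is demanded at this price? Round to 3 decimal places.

25590.526

Ed = (dq/dp)·(p/q) ⇒ q = (dq/dp)·p/Ed = (-32.2)·1510/(-1.9) = 25590.52631…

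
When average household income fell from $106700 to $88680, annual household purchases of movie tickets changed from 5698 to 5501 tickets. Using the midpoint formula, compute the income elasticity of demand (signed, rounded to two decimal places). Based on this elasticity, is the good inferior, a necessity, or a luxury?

%ΔQ = (5501 − 5698)/[( 5698 + 5501)/2] = -197/5599.5 = -0.035181…
%ΔIncome = (88680 − 106700)/[( 106700 + 88680)/2] = -18020/97690 = -0.184461…
E_income = (-197/5599.5) / (-18020/97690) = 0.1907…
0 < E_income < 1 ⇒ normal good, necessity.

0.19; necessity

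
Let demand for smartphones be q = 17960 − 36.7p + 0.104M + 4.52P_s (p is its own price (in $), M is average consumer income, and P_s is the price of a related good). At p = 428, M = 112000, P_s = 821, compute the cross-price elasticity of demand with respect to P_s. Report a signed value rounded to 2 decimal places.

0.21

At the given values, q = 17960 − 36.7(428) + 0.104(112000) + 4.52(821) = 17611.32.
∂q/∂P_s = 4.52.
E = (4.52) × (821/17611.32) = 0.2107…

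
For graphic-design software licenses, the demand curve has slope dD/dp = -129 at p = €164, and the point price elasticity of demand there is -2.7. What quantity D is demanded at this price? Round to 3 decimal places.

7835.556

Ed = (dD/dp)·(p/D) ⇒ D = (dD/dp)·p/Ed = (-129)·164/(-2.7) = 7835.55555…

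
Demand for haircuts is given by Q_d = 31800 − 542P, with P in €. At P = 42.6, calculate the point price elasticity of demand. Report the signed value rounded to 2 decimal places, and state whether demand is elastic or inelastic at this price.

dQ_d/dP = −542. At P = 42.6, Q_d = 31800 − 542(42.6) = 8710.8.
Ed = (dQ_d/dP)·(P/Q_d) = −542 × (42.6/8710.8) = -2.6506…
|Ed| = 2.65 > 1, so demand is elastic.

-2.65; elastic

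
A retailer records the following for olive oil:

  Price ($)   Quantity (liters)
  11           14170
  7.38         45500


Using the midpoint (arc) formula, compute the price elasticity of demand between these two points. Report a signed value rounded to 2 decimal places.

-2.67

%ΔQ = (45500 − 14170) / [(14170 + 45500)/2] = 31330/29835 = 1.050108…
%ΔP = (7.38 − 11) / [(11 + 7.38)/2] = -3.62/9.19 = -0.393906…
Arc Ed = %ΔQ / %ΔP = (31330/29835) / (-3.62/9.19) = -2.6658…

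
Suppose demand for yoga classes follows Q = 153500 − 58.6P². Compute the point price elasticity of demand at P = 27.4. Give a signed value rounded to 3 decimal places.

dQ/dP = −2·58.6·P = -3211.28. At P = 27.4, Q = 109505.464.
Ed = (dQ/dP)·(P/Q) = (-3211.28) × (27.4/109505.464) = -0.80351…

-0.804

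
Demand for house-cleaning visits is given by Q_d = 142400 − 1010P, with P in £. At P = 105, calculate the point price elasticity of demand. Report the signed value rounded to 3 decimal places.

-2.917

dQ_d/dP = −1010. At P = 105, Q_d = 142400 − 1010(105) = 36350.
Ed = (dQ_d/dP)·(P/Q_d) = −1010 × (105/36350) = -2.91746…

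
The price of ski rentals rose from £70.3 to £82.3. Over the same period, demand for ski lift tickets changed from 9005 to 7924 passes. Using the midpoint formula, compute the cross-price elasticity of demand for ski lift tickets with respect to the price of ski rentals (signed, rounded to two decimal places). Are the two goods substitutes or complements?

-0.81; complements

%ΔQ_{ski lift tickets} = (7924 − 9005)/avg = -1081/8464.5 = -0.127709…
%ΔP_{ski rentals} = (82.3 − 70.3)/avg = 12/76.3 = 0.157273…
E_cross = (-1081/8464.5) / (12/76.3) = -0.8120…
E_cross < 0 ⇒ the goods are complements.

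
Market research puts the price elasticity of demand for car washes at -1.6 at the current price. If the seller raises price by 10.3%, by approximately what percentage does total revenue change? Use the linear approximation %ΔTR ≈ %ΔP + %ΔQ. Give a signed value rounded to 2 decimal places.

%ΔQ ≈ Ed × %ΔP = (-1.6) × (+10.3%) = -16.4800%
%ΔTR ≈ %ΔP + %ΔQ = (+10.3%) + (-16.4800%) = -6.1800%

-6.18%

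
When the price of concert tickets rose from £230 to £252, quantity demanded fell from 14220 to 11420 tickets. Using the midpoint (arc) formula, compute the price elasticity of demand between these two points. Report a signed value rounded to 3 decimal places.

-2.393

%ΔQ = (11420 − 14220) / [(14220 + 11420)/2] = -2800/12820 = -0.218408…
%ΔP = (252 − 230) / [(230 + 252)/2] = 22/241 = 0.091286…
Arc Ed = %ΔQ / %ΔP = (-2800/12820) / (22/241) = -2.39256…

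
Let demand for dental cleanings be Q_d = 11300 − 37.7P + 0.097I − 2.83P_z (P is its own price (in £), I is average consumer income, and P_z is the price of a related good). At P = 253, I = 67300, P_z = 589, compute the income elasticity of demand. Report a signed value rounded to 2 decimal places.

At the given values, Q_d = 11300 − 37.7(253) + 0.097(67300) − 2.83(589) = 6623.13.
∂Q_d/∂I = 0.097.
E = (0.097) × (67300/6623.13) = 0.9856…

0.99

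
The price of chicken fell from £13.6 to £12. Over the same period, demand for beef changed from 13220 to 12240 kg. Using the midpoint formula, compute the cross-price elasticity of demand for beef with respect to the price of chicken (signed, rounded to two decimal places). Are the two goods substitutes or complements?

0.62; substitutes

%ΔQ_{beef} = (12240 − 13220)/avg = -980/12730 = -0.076983…
%ΔP_{chicken} = (12 − 13.6)/avg = -1.6/12.8 = -0.125
E_cross = (-980/12730) / (-1.6/12.8) = 0.6158…
E_cross > 0 ⇒ the goods are substitutes.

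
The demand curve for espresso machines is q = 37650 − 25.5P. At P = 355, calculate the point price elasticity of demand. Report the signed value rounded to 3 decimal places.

-0.317

dq/dP = −25.5. At P = 355, q = 37650 − 25.5(355) = 28597.5.
Ed = (dq/dP)·(P/q) = −25.5 × (355/28597.5) = -0.31654…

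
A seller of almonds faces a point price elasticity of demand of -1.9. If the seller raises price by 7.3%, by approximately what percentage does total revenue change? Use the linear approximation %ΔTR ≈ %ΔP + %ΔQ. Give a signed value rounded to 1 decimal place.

-6.6%

%ΔQ ≈ Ed × %ΔP = (-1.9) × (+7.3%) = -13.8700%
%ΔTR ≈ %ΔP + %ΔQ = (+7.3%) + (-13.8700%) = -6.5700%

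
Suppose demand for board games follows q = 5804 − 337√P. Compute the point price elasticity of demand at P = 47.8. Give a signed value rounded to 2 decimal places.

-0.34

dq/dP = −337/(2√P) = -24.3717. At P = 47.8, q = 3474.06.
Ed = (dq/dP)·(P/q) = (-24.3717) × (47.8/3474.06) = -0.3353…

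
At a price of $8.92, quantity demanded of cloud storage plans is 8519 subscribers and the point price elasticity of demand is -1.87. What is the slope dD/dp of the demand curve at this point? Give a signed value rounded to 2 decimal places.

-1785.93

Ed = (dD/dp)·(p/D) ⇒ dD/dp = Ed·D/p = (-1.87)·8519/8.92 = -1785.9338…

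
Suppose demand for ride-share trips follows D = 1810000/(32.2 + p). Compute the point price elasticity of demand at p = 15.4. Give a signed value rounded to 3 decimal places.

dD/dp = −1810000/(32.2 + p)² = -798.849. At p = 15.4, D = 38025.2.
Ed = (dD/dp)·(p/D) = (-798.849) × (15.4/38025.2) = -0.32352…

-0.324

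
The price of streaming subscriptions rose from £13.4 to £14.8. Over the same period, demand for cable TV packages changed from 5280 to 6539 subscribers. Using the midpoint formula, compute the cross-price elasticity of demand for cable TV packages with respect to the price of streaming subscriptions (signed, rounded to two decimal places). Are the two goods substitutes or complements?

%ΔQ_{cable TV packages} = (6539 − 5280)/avg = 1259/5909.5 = 0.213046…
%ΔP_{streaming subscriptions} = (14.8 − 13.4)/avg = 1.4/14.1 = 0.099290…
E_cross = (1259/5909.5) / (1.4/14.1) = 2.1456…
E_cross > 0 ⇒ the goods are substitutes.

2.15; substitutes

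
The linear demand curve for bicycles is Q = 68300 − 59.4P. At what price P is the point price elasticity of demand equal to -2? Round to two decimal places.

766.55

Ed = −59.4P/(68300 − 59.4P). Set this equal to -2:
59.4P = 2·(68300 − 59.4P) ⇒ 59.4P(1 + 2) = 2·68300
P = 2·68300 / (59.4·3) = 766.5544…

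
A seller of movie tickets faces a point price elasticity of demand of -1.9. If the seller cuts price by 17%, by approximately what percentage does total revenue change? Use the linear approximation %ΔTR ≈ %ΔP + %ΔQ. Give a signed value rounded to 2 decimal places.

%ΔQ ≈ Ed × %ΔP = (-1.9) × (-17%) = +32.3000%
%ΔTR ≈ %ΔP + %ΔQ = (-17%) + (+32.3000%) = +15.3000%

+15.30%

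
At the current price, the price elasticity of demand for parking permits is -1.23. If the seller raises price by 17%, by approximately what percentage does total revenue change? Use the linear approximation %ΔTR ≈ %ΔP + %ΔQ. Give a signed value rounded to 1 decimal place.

-3.9%

%ΔQ ≈ Ed × %ΔP = (-1.23) × (+17%) = -20.9100%
%ΔTR ≈ %ΔP + %ΔQ = (+17%) + (-20.9100%) = -3.9100%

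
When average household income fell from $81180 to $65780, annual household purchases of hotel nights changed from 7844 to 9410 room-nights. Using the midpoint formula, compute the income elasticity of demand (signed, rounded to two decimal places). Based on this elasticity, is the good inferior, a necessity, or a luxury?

-0.87; inferior

%ΔQ = (9410 − 7844)/[( 7844 + 9410)/2] = 1566/8627 = 0.181523…
%ΔIncome = (65780 − 81180)/[( 81180 + 65780)/2] = -15400/73480 = -0.209580…
E_income = (1566/8627) / (-15400/73480) = -0.8661…
E_income < 0 ⇒ inferior good.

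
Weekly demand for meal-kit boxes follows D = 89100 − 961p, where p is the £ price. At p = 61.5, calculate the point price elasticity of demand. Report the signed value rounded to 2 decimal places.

-1.97

dD/dp = −961. At p = 61.5, D = 89100 − 961(61.5) = 29998.5.
Ed = (dD/dp)·(p/D) = −961 × (61.5/29998.5) = -1.9701…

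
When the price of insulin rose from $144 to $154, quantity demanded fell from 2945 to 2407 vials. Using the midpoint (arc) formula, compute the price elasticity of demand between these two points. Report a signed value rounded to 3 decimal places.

-2.996

%ΔQ = (2407 − 2945) / [(2945 + 2407)/2] = -538/2676 = -0.201046…
%ΔP = (154 − 144) / [(144 + 154)/2] = 10/149 = 0.067114…
Arc Ed = %ΔQ / %ΔP = (-538/2676) / (10/149) = -2.99559…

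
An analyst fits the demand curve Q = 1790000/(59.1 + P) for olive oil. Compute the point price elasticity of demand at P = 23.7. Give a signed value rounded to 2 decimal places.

-0.29

dQ/dP = −1790000/(59.1 + P)² = -261.091. At P = 23.7, Q = 21618.4.
Ed = (dQ/dP)·(P/Q) = (-261.091) × (23.7/21618.4) = -0.2862…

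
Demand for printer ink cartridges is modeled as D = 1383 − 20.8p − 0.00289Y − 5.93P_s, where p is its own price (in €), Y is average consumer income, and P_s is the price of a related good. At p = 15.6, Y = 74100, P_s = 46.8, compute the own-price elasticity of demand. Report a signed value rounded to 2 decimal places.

-0.57

At the given values, D = 1383 − 20.8(15.6) − 0.00289(74100) − 5.93(46.8) = 566.847.
∂D/∂p = −20.8.
E = (-20.8) × (15.6/566.847) = -0.5724…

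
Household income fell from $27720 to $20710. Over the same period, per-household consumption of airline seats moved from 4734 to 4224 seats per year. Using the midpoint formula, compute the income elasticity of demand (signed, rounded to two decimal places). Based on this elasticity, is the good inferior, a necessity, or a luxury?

%ΔQ = (4224 − 4734)/[( 4734 + 4224)/2] = -510/4479 = -0.113864…
%ΔIncome = (20710 − 27720)/[( 27720 + 20710)/2] = -7010/24215 = -0.289489…
E_income = (-510/4479) / (-7010/24215) = 0.3933…
0 < E_income < 1 ⇒ normal good, necessity.

0.39; necessity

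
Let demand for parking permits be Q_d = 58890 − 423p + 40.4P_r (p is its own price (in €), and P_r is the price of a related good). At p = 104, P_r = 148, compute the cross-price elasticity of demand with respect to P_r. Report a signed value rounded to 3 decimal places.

0.286

At the given values, Q_d = 58890 − 423(104) + 40.4(148) = 20877.2.
∂Q_d/∂P_r = 40.4.
E = (40.4) × (148/20877.2) = 0.28639…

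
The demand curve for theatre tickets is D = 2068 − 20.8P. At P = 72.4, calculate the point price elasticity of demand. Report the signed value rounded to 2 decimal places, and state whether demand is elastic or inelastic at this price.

-2.68; elastic

dD/dP = −20.8. At P = 72.4, D = 2068 − 20.8(72.4) = 562.08.
Ed = (dD/dP)·(P/D) = −20.8 × (72.4/562.08) = -2.6791…
|Ed| = 2.68 > 1, so demand is elastic.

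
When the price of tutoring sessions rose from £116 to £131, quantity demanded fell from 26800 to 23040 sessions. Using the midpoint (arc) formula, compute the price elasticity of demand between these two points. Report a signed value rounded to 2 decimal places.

%ΔQ = (23040 − 26800) / [(26800 + 23040)/2] = -3760/24920 = -0.150882…
%ΔP = (131 − 116) / [(116 + 131)/2] = 15/123.5 = 0.121457…
Arc Ed = %ΔQ / %ΔP = (-3760/24920) / (15/123.5) = -1.2422…

-1.24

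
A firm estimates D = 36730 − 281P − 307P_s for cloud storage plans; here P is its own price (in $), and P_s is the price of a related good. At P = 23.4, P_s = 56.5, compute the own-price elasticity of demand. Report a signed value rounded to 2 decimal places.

At the given values, D = 36730 − 281(23.4) − 307(56.5) = 12809.1.
∂D/∂P = −281.
E = (-281) × (23.4/12809.1) = -0.5133…

-0.51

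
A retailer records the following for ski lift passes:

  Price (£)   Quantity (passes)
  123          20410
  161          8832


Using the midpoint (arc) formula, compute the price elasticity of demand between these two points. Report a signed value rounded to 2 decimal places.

%ΔQ = (8832 − 20410) / [(20410 + 8832)/2] = -11578/14621 = -0.791874…
%ΔP = (161 − 123) / [(123 + 161)/2] = 38/142 = 0.267605…
Arc Ed = %ΔQ / %ΔP = (-11578/14621) / (38/142) = -2.9591…

-2.96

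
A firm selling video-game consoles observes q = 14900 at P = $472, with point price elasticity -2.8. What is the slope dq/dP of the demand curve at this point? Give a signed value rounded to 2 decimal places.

Ed = (dq/dP)·(P/q) ⇒ dq/dP = Ed·q/P = (-2.8)·14900/472 = -88.3898…

-88.39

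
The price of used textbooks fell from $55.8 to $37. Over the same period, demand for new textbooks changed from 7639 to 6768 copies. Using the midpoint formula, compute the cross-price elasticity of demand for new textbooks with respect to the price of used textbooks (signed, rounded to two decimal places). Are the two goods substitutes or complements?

%ΔQ_{new textbooks} = (6768 − 7639)/avg = -871/7203.5 = -0.120913…
%ΔP_{used textbooks} = (37 − 55.8)/avg = -18.8/46.4 = -0.405172…
E_cross = (-871/7203.5) / (-18.8/46.4) = 0.2984…
E_cross > 0 ⇒ the goods are substitutes.

0.30; substitutes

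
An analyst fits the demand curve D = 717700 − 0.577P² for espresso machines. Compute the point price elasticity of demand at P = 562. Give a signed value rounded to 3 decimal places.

dD/dP = −2·0.577·P = -648.548. At P = 562, D = 535458.012.
Ed = (dD/dP)·(P/D) = (-648.548) × (562/535458.012) = -0.68069…

-0.681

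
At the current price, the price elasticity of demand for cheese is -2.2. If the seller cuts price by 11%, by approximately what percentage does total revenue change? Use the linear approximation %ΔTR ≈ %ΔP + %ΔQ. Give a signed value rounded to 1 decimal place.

%ΔQ ≈ Ed × %ΔP = (-2.2) × (-11%) = +24.2000%
%ΔTR ≈ %ΔP + %ΔQ = (-11%) + (+24.2000%) = +13.2000%

+13.2%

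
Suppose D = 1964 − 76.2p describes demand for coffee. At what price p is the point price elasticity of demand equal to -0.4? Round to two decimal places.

7.36

Ed = −76.2p/(1964 − 76.2p). Set this equal to -0.4:
76.2p = 0.4·(1964 − 76.2p) ⇒ 76.2p(1 + 0.4) = 0.4·1964
p = 0.4·1964 / (76.2·1.4) = 7.3640…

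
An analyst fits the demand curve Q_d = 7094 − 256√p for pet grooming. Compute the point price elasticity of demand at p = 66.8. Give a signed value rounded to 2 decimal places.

-0.21

dQ_d/dp = −256/(2√p) = -15.6611. At p = 66.8, Q_d = 5001.68.
Ed = (dQ_d/dp)·(p/Q_d) = (-15.6611) × (66.8/5001.68) = -0.2091…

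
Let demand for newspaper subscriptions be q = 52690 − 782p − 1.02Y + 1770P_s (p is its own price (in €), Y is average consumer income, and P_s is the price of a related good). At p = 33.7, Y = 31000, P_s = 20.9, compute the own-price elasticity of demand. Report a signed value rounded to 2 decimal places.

-0.83

At the given values, q = 52690 − 782(33.7) − 1.02(31000) + 1770(20.9) = 31709.6.
∂q/∂p = −782.
E = (-782) × (33.7/31709.6) = -0.8310…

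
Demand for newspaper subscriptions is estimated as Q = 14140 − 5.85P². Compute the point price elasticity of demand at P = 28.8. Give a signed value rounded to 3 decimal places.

-1.045

dQ/dP = −2·5.85·P = -336.96. At P = 28.8, Q = 9287.776.
Ed = (dQ/dP)·(P/Q) = (-336.96) × (28.8/9287.776) = -1.04486…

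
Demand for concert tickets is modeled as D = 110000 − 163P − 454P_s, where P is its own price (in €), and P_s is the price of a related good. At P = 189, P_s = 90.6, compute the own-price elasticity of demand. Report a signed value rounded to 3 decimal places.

-0.809

At the given values, D = 110000 − 163(189) − 454(90.6) = 38060.6.
∂D/∂P = −163.
E = (-163) × (189/38060.6) = -0.80941…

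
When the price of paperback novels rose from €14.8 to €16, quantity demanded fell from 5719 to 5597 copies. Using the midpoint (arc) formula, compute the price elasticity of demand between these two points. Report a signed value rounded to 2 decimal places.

%ΔQ = (5597 − 5719) / [(5719 + 5597)/2] = -122/5658 = -0.021562…
%ΔP = (16 − 14.8) / [(14.8 + 16)/2] = 1.2/15.4 = 0.077922…
Arc Ed = %ΔQ / %ΔP = (-122/5658) / (1.2/15.4) = -0.2767…

-0.28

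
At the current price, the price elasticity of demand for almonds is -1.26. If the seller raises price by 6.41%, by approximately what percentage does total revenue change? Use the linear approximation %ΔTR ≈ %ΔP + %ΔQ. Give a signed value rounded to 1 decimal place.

-1.7%

%ΔQ ≈ Ed × %ΔP = (-1.26) × (+6.41%) = -8.0766%
%ΔTR ≈ %ΔP + %ΔQ = (+6.41%) + (-8.0766%) = -1.6666%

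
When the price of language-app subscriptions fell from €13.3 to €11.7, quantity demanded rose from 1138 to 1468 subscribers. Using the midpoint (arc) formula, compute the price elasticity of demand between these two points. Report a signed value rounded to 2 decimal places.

%ΔQ = (1468 − 1138) / [(1138 + 1468)/2] = 330/1303 = 0.253261…
%ΔP = (11.7 − 13.3) / [(13.3 + 11.7)/2] = -1.6/12.5 = -0.128
Arc Ed = %ΔQ / %ΔP = (330/1303) / (-1.6/12.5) = -1.9786…

-1.98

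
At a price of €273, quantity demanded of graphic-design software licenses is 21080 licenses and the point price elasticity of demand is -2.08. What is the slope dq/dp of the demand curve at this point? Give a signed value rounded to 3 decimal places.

Ed = (dq/dp)·(p/q) ⇒ dq/dp = Ed·q/p = (-2.08)·21080/273 = -160.60952…

-160.610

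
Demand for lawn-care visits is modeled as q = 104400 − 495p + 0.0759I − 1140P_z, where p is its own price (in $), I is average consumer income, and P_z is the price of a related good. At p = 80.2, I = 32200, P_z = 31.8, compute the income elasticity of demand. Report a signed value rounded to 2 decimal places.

At the given values, q = 104400 − 495(80.2) + 0.0759(32200) − 1140(31.8) = 30892.98.
∂q/∂I = 0.0759.
E = (0.0759) × (32200/30892.98) = 0.0791…

0.08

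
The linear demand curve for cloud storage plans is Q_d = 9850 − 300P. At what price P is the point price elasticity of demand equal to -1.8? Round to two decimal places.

21.11

Ed = −300P/(9850 − 300P). Set this equal to -1.8:
300P = 1.8·(9850 − 300P) ⇒ 300P(1 + 1.8) = 1.8·9850
P = 1.8·9850 / (300·2.8) = 21.1071…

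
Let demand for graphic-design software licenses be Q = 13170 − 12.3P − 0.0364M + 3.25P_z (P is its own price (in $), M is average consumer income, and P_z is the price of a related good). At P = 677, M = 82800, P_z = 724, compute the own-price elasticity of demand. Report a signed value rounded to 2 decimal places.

At the given values, Q = 13170 − 12.3(677) − 0.0364(82800) + 3.25(724) = 4181.98.
∂Q/∂P = −12.3.
E = (-12.3) × (677/4181.98) = -1.9911…

-1.99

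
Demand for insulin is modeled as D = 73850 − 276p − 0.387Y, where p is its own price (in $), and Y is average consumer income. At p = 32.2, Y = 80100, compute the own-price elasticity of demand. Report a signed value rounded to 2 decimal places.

At the given values, D = 73850 − 276(32.2) − 0.387(80100) = 33964.1.
∂D/∂p = −276.
E = (-276) × (32.2/33964.1) = -0.2616…

-0.26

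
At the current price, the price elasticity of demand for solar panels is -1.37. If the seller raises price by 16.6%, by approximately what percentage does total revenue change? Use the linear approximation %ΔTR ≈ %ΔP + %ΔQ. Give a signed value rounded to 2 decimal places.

%ΔQ ≈ Ed × %ΔP = (-1.37) × (+16.6%) = -22.7420%
%ΔTR ≈ %ΔP + %ΔQ = (+16.6%) + (-22.7420%) = -6.1420%

-6.14%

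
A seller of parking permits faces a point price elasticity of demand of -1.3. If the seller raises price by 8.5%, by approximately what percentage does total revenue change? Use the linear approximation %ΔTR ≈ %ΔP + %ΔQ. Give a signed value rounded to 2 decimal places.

-2.55%

%ΔQ ≈ Ed × %ΔP = (-1.3) × (+8.5%) = -11.0500%
%ΔTR ≈ %ΔP + %ΔQ = (+8.5%) + (-11.0500%) = -2.5500%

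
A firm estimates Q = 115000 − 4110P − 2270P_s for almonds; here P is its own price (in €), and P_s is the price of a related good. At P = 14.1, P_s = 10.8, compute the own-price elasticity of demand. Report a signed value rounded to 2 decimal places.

At the given values, Q = 115000 − 4110(14.1) − 2270(10.8) = 32533.
∂Q/∂P = −4110.
E = (-4110) × (14.1/32533) = -1.7812…

-1.78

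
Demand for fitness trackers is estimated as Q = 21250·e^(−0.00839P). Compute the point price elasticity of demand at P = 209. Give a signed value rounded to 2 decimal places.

dQ/dP = −0.00839·Q = -30.8732. At P = 209, Q = 3679.76.
Ed = (dQ/dP)·(P/Q) = (-30.8732) × (209/3679.76) = -1.7535…

-1.75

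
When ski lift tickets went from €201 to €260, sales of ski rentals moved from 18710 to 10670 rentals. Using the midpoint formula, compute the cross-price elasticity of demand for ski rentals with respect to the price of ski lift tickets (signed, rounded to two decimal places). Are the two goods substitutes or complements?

-2.14; complements

%ΔQ_{ski rentals} = (10670 − 18710)/avg = -8040/14690 = -0.547311…
%ΔP_{ski lift tickets} = (260 − 201)/avg = 59/230.5 = 0.255965…
E_cross = (-8040/14690) / (59/230.5) = -2.1382…
E_cross < 0 ⇒ the goods are complements.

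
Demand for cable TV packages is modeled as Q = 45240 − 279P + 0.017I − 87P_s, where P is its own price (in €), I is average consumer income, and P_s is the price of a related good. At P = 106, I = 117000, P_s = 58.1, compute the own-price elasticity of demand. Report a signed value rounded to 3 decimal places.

At the given values, Q = 45240 − 279(106) + 0.017(117000) − 87(58.1) = 12600.3.
∂Q/∂P = −279.
E = (-279) × (106/12600.3) = -2.34708…

-2.347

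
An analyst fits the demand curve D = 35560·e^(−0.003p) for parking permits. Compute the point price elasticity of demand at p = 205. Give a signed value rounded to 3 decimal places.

-0.615

dD/dp = −0.003·D = -57.6756. At p = 205, D = 19225.2.
Ed = (dD/dp)·(p/D) = (-57.6756) × (205/19225.2) = -0.615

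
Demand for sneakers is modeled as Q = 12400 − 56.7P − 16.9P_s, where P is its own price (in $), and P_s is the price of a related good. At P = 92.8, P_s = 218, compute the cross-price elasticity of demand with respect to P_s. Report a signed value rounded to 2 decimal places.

-1.07

At the given values, Q = 12400 − 56.7(92.8) − 16.9(218) = 3454.04.
∂Q/∂P_s = -16.9.
E = (-16.9) × (218/3454.04) = -1.0666…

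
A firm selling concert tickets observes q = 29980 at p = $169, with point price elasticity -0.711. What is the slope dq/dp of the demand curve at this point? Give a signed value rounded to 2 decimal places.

Ed = (dq/dp)·(p/q) ⇒ dq/dp = Ed·q/p = (-0.711)·29980/169 = -126.1288…

-126.13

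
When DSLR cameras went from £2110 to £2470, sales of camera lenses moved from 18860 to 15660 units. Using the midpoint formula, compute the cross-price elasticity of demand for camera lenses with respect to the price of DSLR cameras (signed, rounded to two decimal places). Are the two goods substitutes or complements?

-1.18; complements

%ΔQ_{camera lenses} = (15660 − 18860)/avg = -3200/17260 = -0.185399…
%ΔP_{DSLR cameras} = (2470 − 2110)/avg = 360/2290 = 0.157205…
E_cross = (-3200/17260) / (360/2290) = -1.1793…
E_cross < 0 ⇒ the goods are complements.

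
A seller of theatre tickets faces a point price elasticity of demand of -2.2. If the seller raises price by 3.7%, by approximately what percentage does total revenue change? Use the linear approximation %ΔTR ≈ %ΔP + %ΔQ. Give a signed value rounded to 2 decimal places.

-4.44%

%ΔQ ≈ Ed × %ΔP = (-2.2) × (+3.7%) = -8.1400%
%ΔTR ≈ %ΔP + %ΔQ = (+3.7%) + (-8.1400%) = -4.4400%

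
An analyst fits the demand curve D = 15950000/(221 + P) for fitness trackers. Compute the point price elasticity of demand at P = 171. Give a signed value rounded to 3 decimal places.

-0.436

dD/dP = −15950000/(221 + P)² = -103.798. At P = 171, D = 40688.8.
Ed = (dD/dP)·(P/D) = (-103.798) × (171/40688.8) = -0.43622…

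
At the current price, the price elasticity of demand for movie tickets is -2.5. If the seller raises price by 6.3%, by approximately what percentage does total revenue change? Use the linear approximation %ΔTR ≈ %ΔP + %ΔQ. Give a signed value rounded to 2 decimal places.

-9.45%

%ΔQ ≈ Ed × %ΔP = (-2.5) × (+6.3%) = -15.7500%
%ΔTR ≈ %ΔP + %ΔQ = (+6.3%) + (-15.7500%) = -9.4500%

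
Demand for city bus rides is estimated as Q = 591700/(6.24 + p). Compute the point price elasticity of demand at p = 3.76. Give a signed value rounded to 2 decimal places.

-0.38

dQ/dp = −591700/(6.24 + p)² = -5917. At p = 3.76, Q = 59170.
Ed = (dQ/dp)·(p/Q) = (-5917) × (3.76/59170) = -0.376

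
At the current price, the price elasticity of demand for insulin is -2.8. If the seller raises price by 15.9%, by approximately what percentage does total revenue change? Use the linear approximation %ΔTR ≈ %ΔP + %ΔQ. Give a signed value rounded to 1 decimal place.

-28.6%

%ΔQ ≈ Ed × %ΔP = (-2.8) × (+15.9%) = -44.5200%
%ΔTR ≈ %ΔP + %ΔQ = (+15.9%) + (-44.5200%) = -28.6200%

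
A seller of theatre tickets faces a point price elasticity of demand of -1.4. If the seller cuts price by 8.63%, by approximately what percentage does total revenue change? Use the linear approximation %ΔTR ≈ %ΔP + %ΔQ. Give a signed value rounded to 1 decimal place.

+3.5%

%ΔQ ≈ Ed × %ΔP = (-1.4) × (-8.63%) = +12.0820%
%ΔTR ≈ %ΔP + %ΔQ = (-8.63%) + (+12.0820%) = +3.4520%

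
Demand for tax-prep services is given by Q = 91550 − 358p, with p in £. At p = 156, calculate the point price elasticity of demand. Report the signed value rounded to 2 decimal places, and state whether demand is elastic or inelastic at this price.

dQ/dp = −358. At p = 156, Q = 91550 − 358(156) = 35702.
Ed = (dQ/dp)·(p/Q) = −358 × (156/35702) = -1.5642…
|Ed| = 1.56 > 1, so demand is elastic.

-1.56; elastic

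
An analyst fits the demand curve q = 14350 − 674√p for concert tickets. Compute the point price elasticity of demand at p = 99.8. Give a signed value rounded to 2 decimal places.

-0.44

dq/dp = −674/(2√p) = -33.7338. At p = 99.8, q = 7616.74.
Ed = (dq/dp)·(p/q) = (-33.7338) × (99.8/7616.74) = -0.4420…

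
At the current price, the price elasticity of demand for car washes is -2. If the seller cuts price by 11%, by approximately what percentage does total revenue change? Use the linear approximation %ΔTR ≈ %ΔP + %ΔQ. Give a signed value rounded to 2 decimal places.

+11.00%

%ΔQ ≈ Ed × %ΔP = (-2) × (-11%) = +22.0000%
%ΔTR ≈ %ΔP + %ΔQ = (-11%) + (+22.0000%) = +11.0000%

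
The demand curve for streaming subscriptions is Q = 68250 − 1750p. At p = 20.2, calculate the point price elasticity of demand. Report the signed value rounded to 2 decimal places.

-1.07

dQ/dp = −1750. At p = 20.2, Q = 68250 − 1750(20.2) = 32900.
Ed = (dQ/dp)·(p/Q) = −1750 × (20.2/32900) = -1.0744…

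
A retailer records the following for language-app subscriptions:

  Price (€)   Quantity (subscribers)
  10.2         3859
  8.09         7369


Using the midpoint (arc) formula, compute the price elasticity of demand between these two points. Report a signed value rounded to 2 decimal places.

%ΔQ = (7369 − 3859) / [(3859 + 7369)/2] = 3510/5614 = 0.625222…
%ΔP = (8.09 − 10.2) / [(10.2 + 8.09)/2] = -2.11/9.145 = -0.230727…
Arc Ed = %ΔQ / %ΔP = (3510/5614) / (-2.11/9.145) = -2.7097…

-2.71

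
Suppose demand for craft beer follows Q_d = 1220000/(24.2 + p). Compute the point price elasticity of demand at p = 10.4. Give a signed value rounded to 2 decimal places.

dQ_d/dp = −1220000/(24.2 + p)² = -1019.08. At p = 10.4, Q_d = 35260.1.
Ed = (dQ_d/dp)·(p/Q_d) = (-1019.08) × (10.4/35260.1) = -0.3005…

-0.30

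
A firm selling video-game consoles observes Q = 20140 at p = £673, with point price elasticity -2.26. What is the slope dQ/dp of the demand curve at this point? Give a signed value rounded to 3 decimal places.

-67.632

Ed = (dQ/dp)·(p/Q) ⇒ dQ/dp = Ed·Q/p = (-2.26)·20140/673 = -67.63209…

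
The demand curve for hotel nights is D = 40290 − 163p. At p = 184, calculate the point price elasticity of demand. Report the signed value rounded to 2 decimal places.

-2.91

dD/dp = −163. At p = 184, D = 40290 − 163(184) = 10298.
Ed = (dD/dp)·(p/D) = −163 × (184/10298) = -2.9124…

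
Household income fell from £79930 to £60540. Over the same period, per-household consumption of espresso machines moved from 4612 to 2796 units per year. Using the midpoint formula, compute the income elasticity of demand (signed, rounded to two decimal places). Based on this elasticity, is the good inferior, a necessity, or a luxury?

%ΔQ = (2796 − 4612)/[( 4612 + 2796)/2] = -1816/3704 = -0.490280…
%ΔIncome = (60540 − 79930)/[( 79930 + 60540)/2] = -19390/70235 = -0.276073…
E_income = (-1816/3704) / (-19390/70235) = 1.7759…
E_income > 1 ⇒ normal good, luxury.

1.78; luxury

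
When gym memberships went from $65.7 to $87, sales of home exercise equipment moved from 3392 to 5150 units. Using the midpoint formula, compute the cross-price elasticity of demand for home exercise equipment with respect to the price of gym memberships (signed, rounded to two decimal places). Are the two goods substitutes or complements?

1.48; substitutes

%ΔQ_{home exercise equipment} = (5150 − 3392)/avg = 1758/4271 = 0.411613…
%ΔP_{gym memberships} = (87 − 65.7)/avg = 21.3/76.35 = 0.278978…
E_cross = (1758/4271) / (21.3/76.35) = 1.4754…
E_cross > 0 ⇒ the goods are substitutes.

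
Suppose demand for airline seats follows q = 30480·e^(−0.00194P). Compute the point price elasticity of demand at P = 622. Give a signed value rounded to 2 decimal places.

dq/dP = −0.00194·q = -17.6914. At P = 622, q = 9119.28.
Ed = (dq/dP)·(P/q) = (-17.6914) × (622/9119.28) = -1.2066…

-1.21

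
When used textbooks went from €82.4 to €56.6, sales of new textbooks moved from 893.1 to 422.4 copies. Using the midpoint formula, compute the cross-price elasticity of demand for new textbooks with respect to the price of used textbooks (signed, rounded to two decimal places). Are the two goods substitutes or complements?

%ΔQ_{new textbooks} = (422.4 − 893.1)/avg = -470.7/657.75 = -0.715621…
%ΔP_{used textbooks} = (56.6 − 82.4)/avg = -25.8/69.5 = -0.371223…
E_cross = (-470.7/657.75) / (-25.8/69.5) = 1.9277…
E_cross > 0 ⇒ the goods are substitutes.

1.93; substitutes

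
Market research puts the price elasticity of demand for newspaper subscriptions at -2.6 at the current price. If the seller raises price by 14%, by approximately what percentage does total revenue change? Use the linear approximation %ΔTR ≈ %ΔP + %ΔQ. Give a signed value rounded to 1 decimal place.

%ΔQ ≈ Ed × %ΔP = (-2.6) × (+14%) = -36.4000%
%ΔTR ≈ %ΔP + %ΔQ = (+14%) + (-36.4000%) = -22.4000%

-22.4%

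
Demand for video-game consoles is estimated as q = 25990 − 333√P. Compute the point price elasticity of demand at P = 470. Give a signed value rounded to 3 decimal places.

-0.192

dq/dP = −333/(2√P) = -7.68007. At P = 470, q = 18770.7.
Ed = (dq/dP)·(P/q) = (-7.68007) × (470/18770.7) = -0.19230…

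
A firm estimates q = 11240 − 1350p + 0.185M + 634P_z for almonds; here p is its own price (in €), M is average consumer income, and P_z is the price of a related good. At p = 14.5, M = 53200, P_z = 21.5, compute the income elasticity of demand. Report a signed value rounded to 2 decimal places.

0.65

At the given values, q = 11240 − 1350(14.5) + 0.185(53200) + 634(21.5) = 15138.
∂q/∂M = 0.185.
E = (0.185) × (53200/15138) = 0.6501…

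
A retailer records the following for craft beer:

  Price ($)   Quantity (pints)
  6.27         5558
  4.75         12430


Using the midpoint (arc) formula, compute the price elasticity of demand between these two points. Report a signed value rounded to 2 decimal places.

%ΔQ = (12430 − 5558) / [(5558 + 12430)/2] = 6872/8994 = 0.764064…
%ΔP = (4.75 − 6.27) / [(6.27 + 4.75)/2] = -1.52/5.51 = -0.275862…
Arc Ed = %ΔQ / %ΔP = (6872/8994) / (-1.52/5.51) = -2.7697…

-2.77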